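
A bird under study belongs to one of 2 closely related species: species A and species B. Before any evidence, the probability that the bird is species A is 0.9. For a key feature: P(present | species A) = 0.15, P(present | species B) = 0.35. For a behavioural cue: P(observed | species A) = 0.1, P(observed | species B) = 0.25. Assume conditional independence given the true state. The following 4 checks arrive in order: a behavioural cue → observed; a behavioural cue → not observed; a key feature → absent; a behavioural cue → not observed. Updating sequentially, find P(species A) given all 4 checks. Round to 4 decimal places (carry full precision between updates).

Each posterior becomes the prior for the next update.
After a behavioural cue='observed': P(species A) = 0.1·0.9000 / (0.1·0.9000 + 0.25·0.1000) ≈ 0.7826
After a behavioural cue='not observed': P(species A) = 0.9·0.7826 / (0.9·0.7826 + 0.75·0.2174) ≈ 0.8120
After a key feature='absent': P(species A) = 0.85·0.8120 / (0.85·0.8120 + 0.65·0.1880) ≈ 0.8496
After a behavioural cue='not observed': P(species A) = 0.9·0.8496 / (0.9·0.8496 + 0.75·0.1504) ≈ 0.8715

0.8715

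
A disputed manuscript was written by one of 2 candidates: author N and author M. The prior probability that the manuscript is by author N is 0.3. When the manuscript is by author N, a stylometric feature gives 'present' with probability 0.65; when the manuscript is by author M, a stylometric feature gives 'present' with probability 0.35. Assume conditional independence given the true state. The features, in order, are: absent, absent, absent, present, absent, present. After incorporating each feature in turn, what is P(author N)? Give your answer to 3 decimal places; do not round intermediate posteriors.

After 'absent': P(author N) = 0.35·0.3000 / (0.35·0.3000 + 0.65·0.7000) ≈ 0.1875
After 'absent': P(author N) = 0.35·0.1875 / (0.35·0.1875 + 0.65·0.8125) ≈ 0.1105
After 'absent': P(author N) = 0.35·0.1105 / (0.35·0.1105 + 0.65·0.8895) ≈ 0.0627
After 'present': P(author N) = 0.65·0.0627 / (0.65·0.0627 + 0.35·0.9373) ≈ 0.1105
After 'absent': P(author N) = 0.35·0.1105 / (0.35·0.1105 + 0.65·0.8895) ≈ 0.0627
After 'present': P(author N) = 0.65·0.0627 / (0.65·0.0627 + 0.35·0.9373) ≈ 0.1105

0.111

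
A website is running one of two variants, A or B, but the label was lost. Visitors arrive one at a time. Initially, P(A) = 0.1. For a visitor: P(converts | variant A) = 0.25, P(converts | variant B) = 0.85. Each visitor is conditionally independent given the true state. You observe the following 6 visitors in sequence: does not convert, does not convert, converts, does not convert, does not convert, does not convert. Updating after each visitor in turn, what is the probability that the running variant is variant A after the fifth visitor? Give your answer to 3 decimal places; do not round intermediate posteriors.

After 'does not convert': P(A) = 0.75·0.1000 / (0.75·0.1000 + 0.15·0.9000) ≈ 0.3571
After 'does not convert': P(A) = 0.75·0.3571 / (0.75·0.3571 + 0.15·0.6429) ≈ 0.7353
After 'converts': P(A) = 0.25·0.7353 / (0.25·0.7353 + 0.85·0.2647) ≈ 0.4496
After 'does not convert': P(A) = 0.75·0.4496 / (0.75·0.4496 + 0.15·0.5504) ≈ 0.8033
After 'does not convert': P(A) = 0.75·0.8033 / (0.75·0.8033 + 0.15·0.1967) ≈ 0.9533

0.953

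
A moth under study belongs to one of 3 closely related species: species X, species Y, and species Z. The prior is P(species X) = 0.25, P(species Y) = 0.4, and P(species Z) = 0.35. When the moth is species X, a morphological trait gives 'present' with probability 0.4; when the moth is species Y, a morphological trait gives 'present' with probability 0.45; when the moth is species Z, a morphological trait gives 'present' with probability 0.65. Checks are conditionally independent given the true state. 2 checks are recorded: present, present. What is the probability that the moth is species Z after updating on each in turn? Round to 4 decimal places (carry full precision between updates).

Apply Bayes' rule sequentially, carrying P(species Z) forward.
After 'present': normaliser = 0.4·0.2500 + 0.45·0.4000 + 0.65·0.3500; P(species X) ≈ 0.1970, P(species Y) ≈ 0.3547, P(species Z) ≈ 0.4483
After 'present': normaliser = 0.4·0.1970 + 0.45·0.3547 + 0.65·0.4483; P(species X) ≈ 0.1488, P(species Y) ≈ 0.3013, P(species Z) ≈ 0.5500

0.5500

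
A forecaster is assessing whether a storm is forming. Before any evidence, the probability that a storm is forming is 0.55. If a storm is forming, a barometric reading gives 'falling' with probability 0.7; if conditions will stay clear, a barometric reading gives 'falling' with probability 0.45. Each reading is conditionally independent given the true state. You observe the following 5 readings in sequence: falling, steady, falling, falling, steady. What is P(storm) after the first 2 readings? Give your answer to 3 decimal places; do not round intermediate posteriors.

After 'falling': P(storm) = 0.7·0.5500 / (0.7·0.5500 + 0.45·0.4500) ≈ 0.6553
After 'steady': P(storm) = 0.3·0.6553 / (0.3·0.6553 + 0.55·0.3447) ≈ 0.5091

0.509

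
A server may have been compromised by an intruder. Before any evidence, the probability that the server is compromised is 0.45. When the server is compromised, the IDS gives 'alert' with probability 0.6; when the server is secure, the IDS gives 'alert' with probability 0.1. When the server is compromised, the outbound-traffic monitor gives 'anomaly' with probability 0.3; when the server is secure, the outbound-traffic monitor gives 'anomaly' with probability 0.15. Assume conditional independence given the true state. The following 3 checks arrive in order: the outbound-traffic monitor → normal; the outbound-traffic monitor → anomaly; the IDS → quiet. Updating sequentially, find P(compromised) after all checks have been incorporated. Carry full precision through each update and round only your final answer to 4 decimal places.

After the outbound-traffic monitor='normal': P(compromised) = 0.7·0.4500 / (0.7·0.4500 + 0.85·0.5500) ≈ 0.4026
After the outbound-traffic monitor='anomaly': P(compromised) = 0.3·0.4026 / (0.3·0.4026 + 0.15·0.5974) ≈ 0.5740
After the IDS='quiet': P(compromised) = 0.4·0.5740 / (0.4·0.5740 + 0.9·0.4260) ≈ 0.3746

0.3746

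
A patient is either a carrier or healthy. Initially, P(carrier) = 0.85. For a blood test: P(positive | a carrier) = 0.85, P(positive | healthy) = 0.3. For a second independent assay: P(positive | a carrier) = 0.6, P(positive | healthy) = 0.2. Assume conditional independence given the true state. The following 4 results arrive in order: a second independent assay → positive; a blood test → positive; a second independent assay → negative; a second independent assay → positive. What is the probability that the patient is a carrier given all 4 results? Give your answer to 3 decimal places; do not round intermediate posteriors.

0.986

Each posterior becomes the prior for the next update.
After a second independent assay='positive': P(carrier) = 0.6·0.8500 / (0.6·0.8500 + 0.2·0.1500) ≈ 0.9444
After a blood test='positive': P(carrier) = 0.85·0.9444 / (0.85·0.9444 + 0.3·0.0556) ≈ 0.9797
After a second independent assay='negative': P(carrier) = 0.4·0.9797 / (0.4·0.9797 + 0.8·0.0203) ≈ 0.9601
After a second independent assay='positive': P(carrier) = 0.6·0.9601 / (0.6·0.9601 + 0.2·0.0399) ≈ 0.9863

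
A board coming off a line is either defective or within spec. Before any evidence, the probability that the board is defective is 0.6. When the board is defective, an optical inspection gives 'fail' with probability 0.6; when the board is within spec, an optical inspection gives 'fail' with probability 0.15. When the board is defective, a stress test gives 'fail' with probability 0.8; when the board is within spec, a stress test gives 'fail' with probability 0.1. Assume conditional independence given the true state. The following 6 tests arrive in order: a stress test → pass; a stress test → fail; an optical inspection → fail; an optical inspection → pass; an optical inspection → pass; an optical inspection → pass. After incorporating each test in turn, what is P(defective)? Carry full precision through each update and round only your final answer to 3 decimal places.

0.526

After a stress test='pass': P(defective) = 0.2·0.6000 / (0.2·0.6000 + 0.9·0.4000) ≈ 0.2500
After a stress test='fail': P(defective) = 0.8·0.2500 / (0.8·0.2500 + 0.1·0.7500) ≈ 0.7273
After an optical inspection='fail': P(defective) = 0.6·0.7273 / (0.6·0.7273 + 0.15·0.2727) ≈ 0.9143
After an optical inspection='pass': P(defective) = 0.4·0.9143 / (0.4·0.9143 + 0.85·0.0857) ≈ 0.8339
After an optical inspection='pass': P(defective) = 0.4·0.8339 / (0.4·0.8339 + 0.85·0.1661) ≈ 0.7026
After an optical inspection='pass': P(defective) = 0.4·0.7026 / (0.4·0.7026 + 0.85·0.2974) ≈ 0.5264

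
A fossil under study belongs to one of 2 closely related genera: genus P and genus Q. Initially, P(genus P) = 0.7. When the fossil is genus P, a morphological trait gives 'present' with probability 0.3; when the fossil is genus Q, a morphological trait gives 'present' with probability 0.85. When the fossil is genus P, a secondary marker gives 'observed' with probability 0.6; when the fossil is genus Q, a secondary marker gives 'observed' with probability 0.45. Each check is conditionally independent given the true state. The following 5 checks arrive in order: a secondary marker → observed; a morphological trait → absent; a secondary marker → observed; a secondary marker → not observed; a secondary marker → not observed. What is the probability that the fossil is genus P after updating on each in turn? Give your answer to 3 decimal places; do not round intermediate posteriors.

0.911

Each posterior becomes the prior for the next update.
After a secondary marker='observed': P(genus P) = 0.6·0.7000 / (0.6·0.7000 + 0.45·0.3000) ≈ 0.7568
After a morphological trait='absent': P(genus P) = 0.7·0.7568 / (0.7·0.7568 + 0.15·0.2432) ≈ 0.9356
After a secondary marker='observed': P(genus P) = 0.6·0.9356 / (0.6·0.9356 + 0.45·0.0644) ≈ 0.9509
After a secondary marker='not observed': P(genus P) = 0.4·0.9509 / (0.4·0.9509 + 0.55·0.0491) ≈ 0.9337
After a secondary marker='not observed': P(genus P) = 0.4·0.9337 / (0.4·0.9337 + 0.55·0.0663) ≈ 0.9110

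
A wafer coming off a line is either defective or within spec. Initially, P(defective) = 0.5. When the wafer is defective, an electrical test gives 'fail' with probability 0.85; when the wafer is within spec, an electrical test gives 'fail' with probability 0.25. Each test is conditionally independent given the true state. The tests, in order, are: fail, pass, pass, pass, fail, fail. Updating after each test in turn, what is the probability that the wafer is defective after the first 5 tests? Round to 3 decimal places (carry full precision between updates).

After 'fail': P(defective) = 0.85·0.5000 / (0.85·0.5000 + 0.25·0.5000) ≈ 0.7727
After 'pass': P(defective) = 0.15·0.7727 / (0.15·0.7727 + 0.75·0.2273) ≈ 0.4048
After 'pass': P(defective) = 0.15·0.4048 / (0.15·0.4048 + 0.75·0.5952) ≈ 0.1197
After 'pass': P(defective) = 0.15·0.1197 / (0.15·0.1197 + 0.75·0.8803) ≈ 0.0265
After 'fail': P(defective) = 0.85·0.0265 / (0.85·0.0265 + 0.25·0.9735) ≈ 0.0847

0.085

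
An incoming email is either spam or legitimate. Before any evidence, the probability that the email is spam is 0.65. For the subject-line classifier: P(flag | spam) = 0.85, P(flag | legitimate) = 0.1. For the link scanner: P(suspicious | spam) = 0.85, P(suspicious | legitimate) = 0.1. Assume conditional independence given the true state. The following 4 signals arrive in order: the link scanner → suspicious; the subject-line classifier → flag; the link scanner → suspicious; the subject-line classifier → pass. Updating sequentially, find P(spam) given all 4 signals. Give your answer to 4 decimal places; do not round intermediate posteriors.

After the link scanner='suspicious': P(spam) = 0.85·0.6500 / (0.85·0.6500 + 0.1·0.3500) ≈ 0.9404
After the subject-line classifier='flag': P(spam) = 0.85·0.9404 / (0.85·0.9404 + 0.1·0.0596) ≈ 0.9926
After the link scanner='suspicious': P(spam) = 0.85·0.9926 / (0.85·0.9926 + 0.1·0.0074) ≈ 0.9991
After the subject-line classifier='pass': P(spam) = 0.15·0.9991 / (0.15·0.9991 + 0.9·0.0009) ≈ 0.9948

0.9948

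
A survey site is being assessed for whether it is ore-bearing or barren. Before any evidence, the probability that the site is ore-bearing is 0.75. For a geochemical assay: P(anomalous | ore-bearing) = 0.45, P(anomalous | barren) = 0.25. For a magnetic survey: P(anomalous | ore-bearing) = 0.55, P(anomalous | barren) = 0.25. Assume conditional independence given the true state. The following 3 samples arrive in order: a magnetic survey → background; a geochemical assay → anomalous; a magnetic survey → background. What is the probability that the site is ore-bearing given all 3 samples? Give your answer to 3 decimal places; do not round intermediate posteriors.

0.660

After a magnetic survey='background': P(ore) = 0.45·0.7500 / (0.45·0.7500 + 0.75·0.2500) ≈ 0.6429
After a geochemical assay='anomalous': P(ore) = 0.45·0.6429 / (0.45·0.6429 + 0.25·0.3571) ≈ 0.7642
After a magnetic survey='background': P(ore) = 0.45·0.7642 / (0.45·0.7642 + 0.75·0.2358) ≈ 0.6603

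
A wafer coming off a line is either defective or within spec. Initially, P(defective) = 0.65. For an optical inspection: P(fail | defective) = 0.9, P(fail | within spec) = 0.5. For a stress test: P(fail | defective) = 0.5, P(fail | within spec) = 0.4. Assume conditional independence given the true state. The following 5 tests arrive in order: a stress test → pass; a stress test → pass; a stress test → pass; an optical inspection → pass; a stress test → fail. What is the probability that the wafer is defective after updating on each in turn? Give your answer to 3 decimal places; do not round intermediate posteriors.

0.212

After a stress test='pass': P(defective) = 0.5·0.6500 / (0.5·0.6500 + 0.6·0.3500) ≈ 0.6075
After a stress test='pass': P(defective) = 0.5·0.6075 / (0.5·0.6075 + 0.6·0.3925) ≈ 0.5633
After a stress test='pass': P(defective) = 0.5·0.5633 / (0.5·0.5633 + 0.6·0.4367) ≈ 0.5180
After an optical inspection='pass': P(defective) = 0.1·0.5180 / (0.1·0.5180 + 0.5·0.4820) ≈ 0.1769
After a stress test='fail': P(defective) = 0.5·0.1769 / (0.5·0.1769 + 0.4·0.8231) ≈ 0.2118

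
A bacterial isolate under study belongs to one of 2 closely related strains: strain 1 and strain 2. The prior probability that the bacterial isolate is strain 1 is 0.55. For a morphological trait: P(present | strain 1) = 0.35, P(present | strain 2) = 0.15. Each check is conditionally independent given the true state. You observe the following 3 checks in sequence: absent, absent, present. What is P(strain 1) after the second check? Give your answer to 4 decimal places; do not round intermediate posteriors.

After 'absent': P(strain 1) = 0.65·0.5500 / (0.65·0.5500 + 0.85·0.4500) ≈ 0.4831
After 'absent': P(strain 1) = 0.65·0.4831 / (0.65·0.4831 + 0.85·0.5169) ≈ 0.4168

0.4168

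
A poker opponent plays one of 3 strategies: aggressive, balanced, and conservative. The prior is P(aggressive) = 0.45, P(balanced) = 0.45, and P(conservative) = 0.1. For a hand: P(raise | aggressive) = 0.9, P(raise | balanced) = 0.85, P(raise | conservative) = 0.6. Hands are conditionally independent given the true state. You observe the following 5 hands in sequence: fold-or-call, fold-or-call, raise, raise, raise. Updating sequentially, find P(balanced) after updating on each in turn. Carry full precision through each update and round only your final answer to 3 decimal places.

After 'fold-or-call': normaliser = 0.1·0.4500 + 0.15·0.4500 + 0.4·0.1000; P(aggressive) ≈ 0.2951, P(balanced) ≈ 0.4426, P(conservative) ≈ 0.2623
After 'fold-or-call': normaliser = 0.1·0.2951 + 0.15·0.4426 + 0.4·0.2623; P(aggressive) ≈ 0.1469, P(balanced) ≈ 0.3306, P(conservative) ≈ 0.5224
After 'raise': normaliser = 0.9·0.1469 + 0.85·0.3306 + 0.6·0.5224; P(aggressive) ≈ 0.1820, P(balanced) ≈ 0.3867, P(conservative) ≈ 0.4313
After 'raise': normaliser = 0.9·0.1820 + 0.85·0.3867 + 0.6·0.4313; P(aggressive) ≈ 0.2180, P(balanced) ≈ 0.4375, P(conservative) ≈ 0.3445
After 'raise': normaliser = 0.9·0.2180 + 0.85·0.4375 + 0.6·0.3445; P(aggressive) ≈ 0.2532, P(balanced) ≈ 0.4800, P(conservative) ≈ 0.2668

0.480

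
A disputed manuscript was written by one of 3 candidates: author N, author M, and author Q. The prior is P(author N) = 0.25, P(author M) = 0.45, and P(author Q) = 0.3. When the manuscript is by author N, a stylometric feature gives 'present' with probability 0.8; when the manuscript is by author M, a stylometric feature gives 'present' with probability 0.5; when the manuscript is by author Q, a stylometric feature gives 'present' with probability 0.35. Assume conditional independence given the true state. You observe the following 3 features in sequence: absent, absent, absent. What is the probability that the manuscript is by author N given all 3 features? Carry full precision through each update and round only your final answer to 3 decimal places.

After 'absent': normaliser = 0.2·0.2500 + 0.5·0.4500 + 0.65·0.3000; P(author N) ≈ 0.1064, P(author M) ≈ 0.4787, P(author Q) ≈ 0.4149
After 'absent': normaliser = 0.2·0.1064 + 0.5·0.4787 + 0.65·0.4149; P(author N) ≈ 0.0401, P(author M) ≈ 0.4514, P(author Q) ≈ 0.5085
After 'absent': normaliser = 0.2·0.0401 + 0.5·0.4514 + 0.65·0.5085; P(author N) ≈ 0.0142, P(author M) ≈ 0.4000, P(author Q) ≈ 0.5858

0.014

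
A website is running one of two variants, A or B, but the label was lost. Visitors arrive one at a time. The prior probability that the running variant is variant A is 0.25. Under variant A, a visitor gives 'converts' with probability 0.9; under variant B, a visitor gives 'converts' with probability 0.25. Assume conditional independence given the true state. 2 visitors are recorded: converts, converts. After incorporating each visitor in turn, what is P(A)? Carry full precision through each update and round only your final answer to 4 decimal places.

0.8120

After 'converts': P(A) = 0.9·0.2500 / (0.9·0.2500 + 0.25·0.7500) ≈ 0.5455
After 'converts': P(A) = 0.9·0.5455 / (0.9·0.5455 + 0.25·0.4545) ≈ 0.8120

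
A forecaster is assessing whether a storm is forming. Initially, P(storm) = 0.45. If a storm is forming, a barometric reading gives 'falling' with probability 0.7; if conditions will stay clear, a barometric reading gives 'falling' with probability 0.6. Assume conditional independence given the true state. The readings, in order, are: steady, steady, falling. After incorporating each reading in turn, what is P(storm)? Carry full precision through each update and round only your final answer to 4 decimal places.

0.3494

Apply Bayes' rule sequentially, carrying P(storm) forward.
After 'steady': P(storm) = 0.3·0.4500 / (0.3·0.4500 + 0.4·0.5500) ≈ 0.3803
After 'steady': P(storm) = 0.3·0.3803 / (0.3·0.3803 + 0.4·0.6197) ≈ 0.3152
After 'falling': P(storm) = 0.7·0.3152 / (0.7·0.3152 + 0.6·0.6848) ≈ 0.3494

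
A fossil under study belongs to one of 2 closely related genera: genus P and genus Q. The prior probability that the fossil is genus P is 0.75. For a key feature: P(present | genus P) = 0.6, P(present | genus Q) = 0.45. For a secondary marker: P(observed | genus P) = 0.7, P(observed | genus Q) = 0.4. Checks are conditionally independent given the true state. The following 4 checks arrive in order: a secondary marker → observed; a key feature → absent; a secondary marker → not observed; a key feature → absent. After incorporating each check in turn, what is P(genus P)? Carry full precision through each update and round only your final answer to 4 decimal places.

0.5813

Each posterior becomes the prior for the next update.
After a secondary marker='observed': P(genus P) = 0.7·0.7500 / (0.7·0.7500 + 0.4·0.2500) ≈ 0.8400
After a key feature='absent': P(genus P) = 0.4·0.8400 / (0.4·0.8400 + 0.55·0.1600) ≈ 0.7925
After a secondary marker='not observed': P(genus P) = 0.3·0.7925 / (0.3·0.7925 + 0.6·0.2075) ≈ 0.6562
After a key feature='absent': P(genus P) = 0.4·0.6562 / (0.4·0.6562 + 0.55·0.3438) ≈ 0.5813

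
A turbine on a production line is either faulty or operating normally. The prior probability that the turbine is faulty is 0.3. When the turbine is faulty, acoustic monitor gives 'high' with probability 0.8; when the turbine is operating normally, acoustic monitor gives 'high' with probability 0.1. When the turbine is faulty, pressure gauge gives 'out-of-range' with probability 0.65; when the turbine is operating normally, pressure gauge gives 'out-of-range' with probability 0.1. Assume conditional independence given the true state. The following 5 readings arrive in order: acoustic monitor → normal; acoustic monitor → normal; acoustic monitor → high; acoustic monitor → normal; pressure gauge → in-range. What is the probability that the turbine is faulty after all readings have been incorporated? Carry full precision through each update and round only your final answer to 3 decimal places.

0.014

Each posterior becomes the prior for the next update.
After acoustic monitor='normal': P(faulty) = 0.2·0.3000 / (0.2·0.3000 + 0.9·0.7000) ≈ 0.0870
After acoustic monitor='normal': P(faulty) = 0.2·0.0870 / (0.2·0.0870 + 0.9·0.9130) ≈ 0.0207
After acoustic monitor='high': P(faulty) = 0.8·0.0207 / (0.8·0.0207 + 0.1·0.9793) ≈ 0.1448
After acoustic monitor='normal': P(faulty) = 0.2·0.1448 / (0.2·0.1448 + 0.9·0.8552) ≈ 0.0363
After pressure gauge='in-range': P(faulty) = 0.35·0.0363 / (0.35·0.0363 + 0.9·0.9637) ≈ 0.0144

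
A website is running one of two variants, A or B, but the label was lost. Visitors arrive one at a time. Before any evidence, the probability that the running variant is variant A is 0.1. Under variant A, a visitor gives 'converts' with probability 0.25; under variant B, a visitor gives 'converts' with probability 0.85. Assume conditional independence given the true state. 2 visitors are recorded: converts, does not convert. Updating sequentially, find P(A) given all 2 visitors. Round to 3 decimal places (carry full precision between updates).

After 'converts': P(A) = 0.25·0.1000 / (0.25·0.1000 + 0.85·0.9000) ≈ 0.0316
After 'does not convert': P(A) = 0.75·0.0316 / (0.75·0.0316 + 0.15·0.9684) ≈ 0.1404

0.140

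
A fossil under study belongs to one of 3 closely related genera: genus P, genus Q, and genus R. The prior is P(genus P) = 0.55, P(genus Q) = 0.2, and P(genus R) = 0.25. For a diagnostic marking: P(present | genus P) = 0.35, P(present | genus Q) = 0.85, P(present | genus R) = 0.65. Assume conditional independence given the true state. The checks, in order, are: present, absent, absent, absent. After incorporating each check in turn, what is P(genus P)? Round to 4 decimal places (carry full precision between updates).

Apply Bayes' rule sequentially, carrying P(genus P) forward.
After 'present': normaliser = 0.35·0.5500 + 0.85·0.2000 + 0.65·0.2500; P(genus P) ≈ 0.3667, P(genus Q) ≈ 0.3238, P(genus R) ≈ 0.3095
After 'absent': normaliser = 0.65·0.3667 + 0.15·0.3238 + 0.35·0.3095; P(genus P) ≈ 0.6030, P(genus Q) ≈ 0.1229, P(genus R) ≈ 0.2741
After 'absent': normaliser = 0.65·0.6030 + 0.15·0.1229 + 0.35·0.2741; P(genus P) ≈ 0.7741, P(genus Q) ≈ 0.0364, P(genus R) ≈ 0.1895
After 'absent': normaliser = 0.65·0.7741 + 0.15·0.0364 + 0.35·0.1895; P(genus P) ≈ 0.8752, P(genus Q) ≈ 0.0095, P(genus R) ≈ 0.1153

0.8752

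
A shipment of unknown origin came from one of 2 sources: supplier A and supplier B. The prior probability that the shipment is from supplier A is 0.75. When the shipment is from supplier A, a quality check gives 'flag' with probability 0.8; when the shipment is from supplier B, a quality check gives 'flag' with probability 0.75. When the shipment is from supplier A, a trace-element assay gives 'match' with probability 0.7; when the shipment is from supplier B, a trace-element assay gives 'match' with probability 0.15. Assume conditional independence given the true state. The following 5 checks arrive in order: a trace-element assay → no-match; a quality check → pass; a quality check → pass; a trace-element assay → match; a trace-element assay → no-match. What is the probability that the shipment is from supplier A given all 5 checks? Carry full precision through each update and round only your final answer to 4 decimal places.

0.5274

Each posterior becomes the prior for the next update.
After a trace-element assay='no-match': P(supplier A) = 0.3·0.7500 / (0.3·0.7500 + 0.85·0.2500) ≈ 0.5143
After a quality check='pass': P(supplier A) = 0.2·0.5143 / (0.2·0.5143 + 0.25·0.4857) ≈ 0.4586
After a quality check='pass': P(supplier A) = 0.2·0.4586 / (0.2·0.4586 + 0.25·0.5414) ≈ 0.4039
After a trace-element assay='match': P(supplier A) = 0.7·0.4039 / (0.7·0.4039 + 0.15·0.5961) ≈ 0.7598
After a trace-element assay='no-match': P(supplier A) = 0.3·0.7598 / (0.3·0.7598 + 0.85·0.2402) ≈ 0.5274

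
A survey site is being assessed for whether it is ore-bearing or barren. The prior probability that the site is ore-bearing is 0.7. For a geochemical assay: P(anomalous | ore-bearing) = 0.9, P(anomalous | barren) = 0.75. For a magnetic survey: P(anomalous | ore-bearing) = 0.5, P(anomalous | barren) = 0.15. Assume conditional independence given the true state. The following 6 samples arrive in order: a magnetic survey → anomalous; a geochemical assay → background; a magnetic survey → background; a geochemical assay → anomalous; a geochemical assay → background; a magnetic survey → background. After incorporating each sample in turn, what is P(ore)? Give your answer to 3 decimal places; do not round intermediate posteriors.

After a magnetic survey='anomalous': P(ore) = 0.5·0.7000 / (0.5·0.7000 + 0.15·0.3000) ≈ 0.8861
After a geochemical assay='background': P(ore) = 0.1·0.8861 / (0.1·0.8861 + 0.25·0.1139) ≈ 0.7568
After a magnetic survey='background': P(ore) = 0.5·0.7568 / (0.5·0.7568 + 0.85·0.2432) ≈ 0.6467
After a geochemical assay='anomalous': P(ore) = 0.9·0.6467 / (0.9·0.6467 + 0.75·0.3533) ≈ 0.6871
After a geochemical assay='background': P(ore) = 0.1·0.6871 / (0.1·0.6871 + 0.25·0.3129) ≈ 0.4676
After a magnetic survey='background': P(ore) = 0.5·0.4676 / (0.5·0.4676 + 0.85·0.5324) ≈ 0.3407

0.341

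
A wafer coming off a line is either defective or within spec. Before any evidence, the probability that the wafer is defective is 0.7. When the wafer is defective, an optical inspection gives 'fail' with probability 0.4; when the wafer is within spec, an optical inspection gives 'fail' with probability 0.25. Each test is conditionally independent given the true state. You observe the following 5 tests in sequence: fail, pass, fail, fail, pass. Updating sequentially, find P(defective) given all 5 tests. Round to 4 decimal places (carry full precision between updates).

0.8595

After 'fail': P(defective) = 0.4·0.7000 / (0.4·0.7000 + 0.25·0.3000) ≈ 0.7887
After 'pass': P(defective) = 0.6·0.7887 / (0.6·0.7887 + 0.75·0.2113) ≈ 0.7492
After 'fail': P(defective) = 0.4·0.7492 / (0.4·0.7492 + 0.25·0.2508) ≈ 0.8269
After 'fail': P(defective) = 0.4·0.8269 / (0.4·0.8269 + 0.25·0.1731) ≈ 0.8843
After 'pass': P(defective) = 0.6·0.8843 / (0.6·0.8843 + 0.75·0.1157) ≈ 0.8595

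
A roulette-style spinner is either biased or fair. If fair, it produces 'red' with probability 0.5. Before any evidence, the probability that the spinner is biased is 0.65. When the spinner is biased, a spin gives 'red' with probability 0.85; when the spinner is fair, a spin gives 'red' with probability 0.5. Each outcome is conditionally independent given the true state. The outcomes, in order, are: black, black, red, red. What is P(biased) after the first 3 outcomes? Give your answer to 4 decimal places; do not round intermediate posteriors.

0.2213

After 'black': P(biased) = 0.15·0.6500 / (0.15·0.6500 + 0.5·0.3500) ≈ 0.3578
After 'black': P(biased) = 0.15·0.3578 / (0.15·0.3578 + 0.5·0.6422) ≈ 0.1432
After 'red': P(biased) = 0.85·0.1432 / (0.85·0.1432 + 0.5·0.8568) ≈ 0.2213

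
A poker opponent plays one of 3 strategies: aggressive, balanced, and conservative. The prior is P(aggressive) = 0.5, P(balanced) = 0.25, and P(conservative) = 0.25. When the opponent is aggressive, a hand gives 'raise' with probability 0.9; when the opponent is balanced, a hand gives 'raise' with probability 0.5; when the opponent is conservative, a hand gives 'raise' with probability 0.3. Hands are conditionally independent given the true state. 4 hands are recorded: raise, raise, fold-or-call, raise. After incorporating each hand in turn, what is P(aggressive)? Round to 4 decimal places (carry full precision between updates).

Apply Bayes' rule sequentially, carrying P(aggressive) forward.
After 'raise': normaliser = 0.9·0.5000 + 0.5·0.2500 + 0.3·0.2500; P(aggressive) ≈ 0.6923, P(balanced) ≈ 0.1923, P(conservative) ≈ 0.1154
After 'raise': normaliser = 0.9·0.6923 + 0.5·0.1923 + 0.3·0.1154; P(aggressive) ≈ 0.8265, P(balanced) ≈ 0.1276, P(conservative) ≈ 0.0459
After 'fold-or-call': normaliser = 0.1·0.8265 + 0.5·0.1276 + 0.7·0.0459; P(aggressive) ≈ 0.4629, P(balanced) ≈ 0.3571, P(conservative) ≈ 0.1800
After 'raise': normaliser = 0.9·0.4629 + 0.5·0.3571 + 0.3·0.1800; P(aggressive) ≈ 0.6417, P(balanced) ≈ 0.2751, P(conservative) ≈ 0.0832

0.6417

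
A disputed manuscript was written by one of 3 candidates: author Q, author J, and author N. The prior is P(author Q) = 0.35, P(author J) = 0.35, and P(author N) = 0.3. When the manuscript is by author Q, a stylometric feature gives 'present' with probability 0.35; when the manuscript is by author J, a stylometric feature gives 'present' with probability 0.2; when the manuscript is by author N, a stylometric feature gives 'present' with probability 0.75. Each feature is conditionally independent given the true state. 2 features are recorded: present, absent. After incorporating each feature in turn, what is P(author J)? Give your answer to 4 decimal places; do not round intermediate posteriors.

After 'present': normaliser = 0.35·0.3500 + 0.2·0.3500 + 0.75·0.3000; P(author Q) ≈ 0.2934, P(author J) ≈ 0.1677, P(author N) ≈ 0.5389
After 'absent': normaliser = 0.65·0.2934 + 0.8·0.1677 + 0.25·0.5389; P(author Q) ≈ 0.4150, P(author J) ≈ 0.2919, P(author N) ≈ 0.2932

0.2919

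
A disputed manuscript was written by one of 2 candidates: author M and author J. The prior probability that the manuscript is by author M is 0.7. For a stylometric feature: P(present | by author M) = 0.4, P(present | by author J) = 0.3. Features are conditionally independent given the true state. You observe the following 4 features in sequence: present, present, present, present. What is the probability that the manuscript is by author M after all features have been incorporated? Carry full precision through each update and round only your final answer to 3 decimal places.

0.881

Apply Bayes' rule sequentially, carrying P(author M) forward.
After 'present': P(author M) = 0.4·0.7000 / (0.4·0.7000 + 0.3·0.3000) ≈ 0.7568
After 'present': P(author M) = 0.4·0.7568 / (0.4·0.7568 + 0.3·0.2432) ≈ 0.8058
After 'present': P(author M) = 0.4·0.8058 / (0.4·0.8058 + 0.3·0.1942) ≈ 0.8469
After 'present': P(author M) = 0.4·0.8469 / (0.4·0.8469 + 0.3·0.1531) ≈ 0.8806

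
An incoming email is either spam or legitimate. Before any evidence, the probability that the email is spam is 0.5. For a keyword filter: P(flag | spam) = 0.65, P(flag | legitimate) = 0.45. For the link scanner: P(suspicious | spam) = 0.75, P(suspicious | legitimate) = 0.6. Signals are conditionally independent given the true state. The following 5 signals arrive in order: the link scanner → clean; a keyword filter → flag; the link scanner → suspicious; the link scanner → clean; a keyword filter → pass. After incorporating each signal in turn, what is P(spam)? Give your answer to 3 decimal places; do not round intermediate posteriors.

After the link scanner='clean': P(spam) = 0.25·0.5000 / (0.25·0.5000 + 0.4·0.5000) ≈ 0.3846
After a keyword filter='flag': P(spam) = 0.65·0.3846 / (0.65·0.3846 + 0.45·0.6154) ≈ 0.4745
After the link scanner='suspicious': P(spam) = 0.75·0.4745 / (0.75·0.4745 + 0.6·0.5255) ≈ 0.5302
After the link scanner='clean': P(spam) = 0.25·0.5302 / (0.25·0.5302 + 0.4·0.4698) ≈ 0.4136
After a keyword filter='pass': P(spam) = 0.35·0.4136 / (0.35·0.4136 + 0.55·0.5864) ≈ 0.3098

0.310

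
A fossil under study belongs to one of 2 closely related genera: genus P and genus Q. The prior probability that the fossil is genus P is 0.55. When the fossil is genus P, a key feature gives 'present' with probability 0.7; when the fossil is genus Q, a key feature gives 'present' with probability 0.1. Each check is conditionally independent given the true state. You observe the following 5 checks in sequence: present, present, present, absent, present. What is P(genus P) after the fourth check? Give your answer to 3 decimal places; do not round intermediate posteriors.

0.993

After 'present': P(genus P) = 0.7·0.5500 / (0.7·0.5500 + 0.1·0.4500) ≈ 0.8953
After 'present': P(genus P) = 0.7·0.8953 / (0.7·0.8953 + 0.1·0.1047) ≈ 0.9836
After 'present': P(genus P) = 0.7·0.9836 / (0.7·0.9836 + 0.1·0.0164) ≈ 0.9976
After 'absent': P(genus P) = 0.3·0.9976 / (0.3·0.9976 + 0.9·0.0024) ≈ 0.9929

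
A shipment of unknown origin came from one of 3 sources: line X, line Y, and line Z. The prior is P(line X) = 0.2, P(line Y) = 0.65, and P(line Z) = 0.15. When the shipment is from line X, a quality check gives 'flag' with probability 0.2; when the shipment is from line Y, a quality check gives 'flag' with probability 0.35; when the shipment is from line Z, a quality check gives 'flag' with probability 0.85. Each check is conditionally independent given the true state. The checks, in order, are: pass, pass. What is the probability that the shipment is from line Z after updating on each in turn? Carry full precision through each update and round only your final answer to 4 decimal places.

Apply Bayes' rule sequentially, carrying P(line Z) forward.
After 'pass': normaliser = 0.8·0.2000 + 0.65·0.6500 + 0.15·0.1500; P(line X) ≈ 0.2645, P(line Y) ≈ 0.6983, P(line Z) ≈ 0.0372
After 'pass': normaliser = 0.8·0.2645 + 0.65·0.6983 + 0.15·0.0372; P(line X) ≈ 0.3153, P(line Y) ≈ 0.6764, P(line Z) ≈ 0.0083

0.0083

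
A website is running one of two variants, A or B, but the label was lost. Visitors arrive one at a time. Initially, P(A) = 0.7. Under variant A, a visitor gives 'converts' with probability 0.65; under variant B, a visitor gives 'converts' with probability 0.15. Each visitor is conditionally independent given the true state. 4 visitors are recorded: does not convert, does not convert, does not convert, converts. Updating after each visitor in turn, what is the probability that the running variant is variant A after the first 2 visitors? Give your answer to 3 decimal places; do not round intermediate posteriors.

After 'does not convert': P(A) = 0.35·0.7000 / (0.35·0.7000 + 0.85·0.3000) ≈ 0.4900
After 'does not convert': P(A) = 0.35·0.4900 / (0.35·0.4900 + 0.85·0.5100) ≈ 0.2835

0.283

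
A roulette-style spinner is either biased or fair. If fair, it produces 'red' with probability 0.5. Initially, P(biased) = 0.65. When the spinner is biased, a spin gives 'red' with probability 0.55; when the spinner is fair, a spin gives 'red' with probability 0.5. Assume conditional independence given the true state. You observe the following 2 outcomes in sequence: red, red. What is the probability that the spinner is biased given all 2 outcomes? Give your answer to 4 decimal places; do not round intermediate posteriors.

0.6920

After 'red': P(biased) = 0.55·0.6500 / (0.55·0.6500 + 0.5·0.3500) ≈ 0.6714
After 'red': P(biased) = 0.55·0.6714 / (0.55·0.6714 + 0.5·0.3286) ≈ 0.6920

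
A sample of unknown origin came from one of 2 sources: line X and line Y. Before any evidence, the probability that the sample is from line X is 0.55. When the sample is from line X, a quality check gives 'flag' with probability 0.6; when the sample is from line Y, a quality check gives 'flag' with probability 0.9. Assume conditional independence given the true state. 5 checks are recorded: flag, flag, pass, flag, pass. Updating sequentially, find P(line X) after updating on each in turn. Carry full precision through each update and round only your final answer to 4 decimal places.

0.8528

Apply Bayes' rule sequentially, carrying P(line X) forward.
After 'flag': P(line X) = 0.6·0.5500 / (0.6·0.5500 + 0.9·0.4500) ≈ 0.4490
After 'flag': P(line X) = 0.6·0.4490 / (0.6·0.4490 + 0.9·0.5510) ≈ 0.3520
After 'pass': P(line X) = 0.4·0.3520 / (0.4·0.3520 + 0.1·0.6480) ≈ 0.6848
After 'flag': P(line X) = 0.6·0.6848 / (0.6·0.6848 + 0.9·0.3152) ≈ 0.5916
After 'pass': P(line X) = 0.4·0.5916 / (0.4·0.5916 + 0.1·0.4084) ≈ 0.8528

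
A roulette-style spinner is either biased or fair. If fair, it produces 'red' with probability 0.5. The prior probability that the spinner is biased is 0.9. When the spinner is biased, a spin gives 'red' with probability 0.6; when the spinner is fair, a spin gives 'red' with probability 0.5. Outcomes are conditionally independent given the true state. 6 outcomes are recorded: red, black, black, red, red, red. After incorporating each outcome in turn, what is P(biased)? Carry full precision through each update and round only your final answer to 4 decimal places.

After 'red': P(biased) = 0.6·0.9000 / (0.6·0.9000 + 0.5·0.1000) ≈ 0.9153
After 'black': P(biased) = 0.4·0.9153 / (0.4·0.9153 + 0.5·0.0847) ≈ 0.8963
After 'black': P(biased) = 0.4·0.8963 / (0.4·0.8963 + 0.5·0.1037) ≈ 0.8736
After 'red': P(biased) = 0.6·0.8736 / (0.6·0.8736 + 0.5·0.1264) ≈ 0.8924
After 'red': P(biased) = 0.6·0.8924 / (0.6·0.8924 + 0.5·0.1076) ≈ 0.9087
After 'red': P(biased) = 0.6·0.9087 / (0.6·0.9087 + 0.5·0.0913) ≈ 0.9227

0.9227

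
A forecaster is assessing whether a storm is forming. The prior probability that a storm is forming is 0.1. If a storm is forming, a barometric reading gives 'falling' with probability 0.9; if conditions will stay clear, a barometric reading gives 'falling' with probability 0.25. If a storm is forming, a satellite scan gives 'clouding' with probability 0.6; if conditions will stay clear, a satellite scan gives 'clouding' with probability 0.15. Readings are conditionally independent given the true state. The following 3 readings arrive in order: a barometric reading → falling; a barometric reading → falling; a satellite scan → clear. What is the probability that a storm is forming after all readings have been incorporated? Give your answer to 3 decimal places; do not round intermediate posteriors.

0.404

Apply Bayes' rule sequentially, carrying P(storm) forward.
After a barometric reading='falling': P(storm) = 0.9·0.1000 / (0.9·0.1000 + 0.25·0.9000) ≈ 0.2857
After a barometric reading='falling': P(storm) = 0.9·0.2857 / (0.9·0.2857 + 0.25·0.7143) ≈ 0.5902
After a satellite scan='clear': P(storm) = 0.4·0.5902 / (0.4·0.5902 + 0.85·0.4098) ≈ 0.4039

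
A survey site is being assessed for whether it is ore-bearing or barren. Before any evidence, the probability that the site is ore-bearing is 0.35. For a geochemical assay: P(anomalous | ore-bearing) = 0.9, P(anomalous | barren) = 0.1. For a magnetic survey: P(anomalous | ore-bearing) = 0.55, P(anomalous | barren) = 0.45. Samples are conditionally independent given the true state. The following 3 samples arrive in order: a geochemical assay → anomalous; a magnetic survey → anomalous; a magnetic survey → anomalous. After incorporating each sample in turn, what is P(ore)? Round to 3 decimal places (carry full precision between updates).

0.879

Each posterior becomes the prior for the next update.
After a geochemical assay='anomalous': P(ore) = 0.9·0.3500 / (0.9·0.3500 + 0.1·0.6500) ≈ 0.8289
After a magnetic survey='anomalous': P(ore) = 0.55·0.8289 / (0.55·0.8289 + 0.45·0.1711) ≈ 0.8556
After a magnetic survey='anomalous': P(ore) = 0.55·0.8556 / (0.55·0.8556 + 0.45·0.1444) ≈ 0.8786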